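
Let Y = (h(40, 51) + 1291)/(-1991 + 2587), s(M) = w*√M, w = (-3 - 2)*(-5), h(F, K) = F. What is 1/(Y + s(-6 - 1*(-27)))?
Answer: -793276/4660438439 + 8880400*√21/4660438439 ≈ 0.0085618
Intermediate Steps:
w = 25 (w = -5*(-5) = 25)
s(M) = 25*√M
Y = 1331/596 (Y = (40 + 1291)/(-1991 + 2587) = 1331/596 ≈ 2.2332)
1/(Y + s(-6 - 1*(-27))) = 1/(1331/596 + 25*√(-6 - 1*(-27))) = 1/(1331/596 + 25*√(-6 + 27)) = 1/(1331/596 + 25*√21)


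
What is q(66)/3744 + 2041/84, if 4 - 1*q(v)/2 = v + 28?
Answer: 52961/2184 ≈ 24.250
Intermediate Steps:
q(v) = -48 - 2*v (q(v) = 8 - 2*(v + 28) = 8 - 2*(28 + v) = 8 + (-56 - 2*v) = -48 - 2*v)
q(66)/3744 + 2041/84 = (-48 - 2*66)/3744 + 2041/84 = (-48 - 132)*(1/3744) + 2041*(1/84) = -180*1/3744 + 2041/84 = -5/104 + 2041/84 = 52961/2184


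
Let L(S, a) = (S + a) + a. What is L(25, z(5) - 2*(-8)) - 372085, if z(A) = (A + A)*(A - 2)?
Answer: -371968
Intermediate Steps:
z(A) = 2*A*(-2 + A) (z(A) = (2*A)*(-2 + A) = 2*A*(-2 + A))
L(S, a) = S + 2*a
L(25, z(5) - 2*(-8)) - 372085 = (25 + 2*(2*5*(-2 + 5) - 2*(-8))) - 372085 = (25 + 2*(2*5*3 + 16)) - 372085 = (25 + 2*(30 + 16)) - 372085 = (25 + 2*46) - 372085 = (25 + 92) - 372085 = 117 - 372085 = -371968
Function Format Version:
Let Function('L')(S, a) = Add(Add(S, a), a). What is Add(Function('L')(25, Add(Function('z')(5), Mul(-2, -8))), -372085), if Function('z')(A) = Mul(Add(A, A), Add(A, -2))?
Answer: -371968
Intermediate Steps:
Function('z')(A) = Mul(2, A, Add(-2, A)) (Function('z')(A) = Mul(Mul(2, A), Add(-2, A)) = Mul(2, A, Add(-2, A)))
Function('L')(S, a) = Add(S, Mul(2, a))
Add(Function('L')(25, Add(Function('z')(5), Mul(-2, -8))), -372085) = Add(Add(25, Mul(2, Add(Mul(2, 5, Add(-2, 5)), Mul(-2, -8)))), -372085) = Add(Add(25, Mul(2, Add(Mul(2, 5, 3), 16))), -372085) = Add(Add(25, Mul(2, Add(30, 16))), -372085) = Add(Add(25, Mul(2, 46)), -372085) = Add(Add(25, 92), -372085) = Add(117, -372085) = -371968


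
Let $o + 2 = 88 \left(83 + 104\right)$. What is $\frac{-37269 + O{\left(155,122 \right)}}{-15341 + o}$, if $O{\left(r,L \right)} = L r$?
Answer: $- \frac{18359}{1113} \approx -16.495$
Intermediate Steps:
$o = 16454$ ($o = -2 + 88 \left(83 + 104\right) = -2 + 88 \cdot 187 = -2 + 16456 = 16454$)
$\frac{-37269 + O{\left(155,122 \right)}}{-15341 + o} = \frac{-37269 + 122 \cdot 155}{-15341 + 16454} = \frac{-37269 + 18910}{1113} = \left(-18359\right) \frac{1}{1113} = - \frac{18359}{1113}$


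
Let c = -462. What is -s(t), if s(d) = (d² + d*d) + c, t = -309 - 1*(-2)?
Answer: -188036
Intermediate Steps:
t = -307 (t = -309 + 2 = -307)
s(d) = -462 + 2*d² (s(d) = (d² + d*d) - 462 = (d² + d²) - 462 = 2*d² - 462 = -462 + 2*d²)
-s(t) = -(-462 + 2*(-307)²) = -(-462 + 2*94249) = -(-462 + 188498) = -1*188036 = -188036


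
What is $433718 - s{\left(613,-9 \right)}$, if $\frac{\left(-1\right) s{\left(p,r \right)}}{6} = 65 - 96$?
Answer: $433532$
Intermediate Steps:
$s{\left(p,r \right)} = 186$ ($s{\left(p,r \right)} = - 6 \left(65 - 96\right) = \left(-6\right) \left(-31\right) = 186$)
$433718 - s{\left(613,-9 \right)} = 433718 - 186 = 433532$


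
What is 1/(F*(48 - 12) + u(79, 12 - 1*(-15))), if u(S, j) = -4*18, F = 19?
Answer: 1/612 ≈ 0.0016340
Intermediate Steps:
u(S, j) = -72
1/(F*(48 - 12) + u(79, 12 - 1*(-15))) = 1/(19*(48 - 12) - 72) = 1/(19*36 - 72) = 1/(684 - 72) = 1/612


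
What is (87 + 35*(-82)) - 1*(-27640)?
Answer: 24857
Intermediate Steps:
(87 + 35*(-82)) - 1*(-27640) = (87 - 2870) + 27640 = -2783 + 27640 = 24857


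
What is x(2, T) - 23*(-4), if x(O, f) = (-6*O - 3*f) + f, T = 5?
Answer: 70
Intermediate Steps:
x(O, f) = -6*O - 2*f
x(2, T) - 23*(-4) = (-6*2 - 2*5) - 23*(-4) = (-12 - 10) + 92 = -22 + 92 = 70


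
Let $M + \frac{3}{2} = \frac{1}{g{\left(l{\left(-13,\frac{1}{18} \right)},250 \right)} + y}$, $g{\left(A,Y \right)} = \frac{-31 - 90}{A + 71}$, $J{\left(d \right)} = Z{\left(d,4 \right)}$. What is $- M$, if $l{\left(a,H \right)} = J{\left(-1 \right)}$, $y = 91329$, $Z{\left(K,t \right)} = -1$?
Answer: $\frac{19178587}{12785818} \approx 1.5$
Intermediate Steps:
$J{\left(d \right)} = -1$
$l{\left(a,H \right)} = -1$
$g{\left(A,Y \right)} = - \frac{121}{71 + A}$
$M = - \frac{19178587}{12785818}$ ($M = - \frac{3}{2} + \frac{1}{- \frac{121}{71 - 1} + 91329} = - \frac{3}{2} + \frac{1}{- \frac{121}{70} + 91329} = - \frac{3}{2} + \frac{1}{\frac{6392909}{70}} = - \frac{3}{2} + \frac{70}{6392909} = - \frac{19178587}{12785818} \approx -1.5$)
$- M = \left(-1\right) \left(- \frac{19178587}{12785818}\right) = \frac{19178587}{12785818}$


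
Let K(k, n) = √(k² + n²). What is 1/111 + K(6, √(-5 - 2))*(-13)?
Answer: 1/111 - 13*√29 ≈ -69.998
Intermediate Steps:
1/111 + K(6, √(-5 - 2))*(-13) = 1/111 + √(6² + (√(-5 - 2))²)*(-13) = 1/111 + √(36 + (√(-7))²)*(-13) = 1/111 + √(36 + (I*√7)²)*(-13) = 1/111 + √(36 - 7)*(-13) = 1/111 + √29*(-13) = 1/111 - 13*√29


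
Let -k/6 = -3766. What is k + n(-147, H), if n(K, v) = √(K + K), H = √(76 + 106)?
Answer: 22596 + 7*I*√6 ≈ 22596.0 + 17.146*I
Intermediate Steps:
H = √182 ≈ 13.491
n(K, v) = √2*√K (n(K, v) = √(2*K) = √2*√K)
k = 22596 (k = -6*(-3766) = 22596)
k + n(-147, H) = 22596 + √2*√(-147) = 22596 + √2*(7*I*√3) = 22596 + 7*I*√6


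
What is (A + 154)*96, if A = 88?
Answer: 23232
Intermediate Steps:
(A + 154)*96 = (88 + 154)*96 = 242*96 = 23232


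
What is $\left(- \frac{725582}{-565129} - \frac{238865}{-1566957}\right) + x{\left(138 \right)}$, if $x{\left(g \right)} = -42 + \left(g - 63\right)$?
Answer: $\frac{30494529133508}{885532842453} \approx 34.436$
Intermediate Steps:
$x{\left(g \right)} = -105 + g$ ($x{\left(g \right)} = -42 + \left(g - 63\right) = -42 + \left(-63 + g\right) = -105 + g$)
$\left(- \frac{725582}{-565129} - \frac{238865}{-1566957}\right) + x{\left(138 \right)} = \left(- \frac{725582}{-565129} - \frac{238865}{-1566957}\right) + \left(-105 + 138\right) = \left(\left(-725582\right) \left(- \frac{1}{565129}\right) - - \frac{238865}{1566957}\right) + 33 = \left(\frac{725582}{565129} + \frac{238865}{1566957}\right) + 33 = \frac{1271945332559}{885532842453} + 33 = \frac{30494529133508}{885532842453}$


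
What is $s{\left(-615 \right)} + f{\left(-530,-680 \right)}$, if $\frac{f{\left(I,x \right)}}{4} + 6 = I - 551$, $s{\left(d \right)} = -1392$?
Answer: $-5740$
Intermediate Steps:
$f{\left(I,x \right)} = -2228 + 4 I$ ($f{\left(I,x \right)} = -24 + 4 \left(I - 551\right) = -24 + 4 \left(-551 + I\right) = -24 + \left(-2204 + 4 I\right) = -2228 + 4 I$)
$s{\left(-615 \right)} + f{\left(-530,-680 \right)} = -1392 + \left(-2228 + 4 \left(-530\right)\right) = -1392 - 4348 = -5740$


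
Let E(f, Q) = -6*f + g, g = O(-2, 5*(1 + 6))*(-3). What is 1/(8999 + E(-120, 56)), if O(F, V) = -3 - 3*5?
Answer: 1/9773 ≈ 0.00010232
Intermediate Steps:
O(F, V) = -18 (O(F, V) = -3 - 15 = -18)
g = 54 (g = -18*(-3) = 54)
E(f, Q) = 54 - 6*f (E(f, Q) = -6*f + 54 = 54 - 6*f)
1/(8999 + E(-120, 56)) = 1/(8999 + (54 - 6*(-120))) = 1/(8999 + (54 + 720)) = 1/(8999 + 774) = 1/9773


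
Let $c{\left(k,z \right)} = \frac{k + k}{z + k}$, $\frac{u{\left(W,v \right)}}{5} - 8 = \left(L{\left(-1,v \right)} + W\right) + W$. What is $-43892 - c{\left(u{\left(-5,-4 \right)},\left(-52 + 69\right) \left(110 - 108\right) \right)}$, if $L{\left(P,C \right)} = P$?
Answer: $- \frac{833918}{19} \approx -43890.0$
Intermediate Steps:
$u{\left(W,v \right)} = 35 + 10 W$ ($u{\left(W,v \right)} = 40 + 5 \left(\left(-1 + W\right) + W\right) = 40 + 5 \left(-1 + 2 W\right) = 40 + \left(-5 + 10 W\right) = 35 + 10 W$)
$c{\left(k,z \right)} = \frac{2 k}{k + z}$
$-43892 - c{\left(u{\left(-5,-4 \right)},\left(-52 + 69\right) \left(110 - 108\right) \right)} = -43892 - \frac{2 \left(35 + 10 \left(-5\right)\right)}{\left(35 + 10 \left(-5\right)\right) + \left(-52 + 69\right) \left(110 - 108\right)} = -43892 - \frac{2 \left(35 - 50\right)}{\left(35 - 50\right) + 17 \cdot 2} = -43892 - 2 \left(-15\right) \frac{1}{-15 + 34} = -43892 - 2 \left(-15\right) \frac{1}{19} = -43892 - - \frac{30}{19} = -43892 + \frac{30}{19} = - \frac{833918}{19}$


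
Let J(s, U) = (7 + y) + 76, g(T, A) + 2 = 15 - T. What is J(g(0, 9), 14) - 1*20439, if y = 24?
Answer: -20332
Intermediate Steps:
g(T, A) = 13 - T (g(T, A) = -2 + (15 - T) = 13 - T)
J(s, U) = 107 (J(s, U) = (7 + 24) + 76 = 31 + 76 = 107)
J(g(0, 9), 14) - 1*20439 = 107 - 1*20439 = 107 - 20439 = -20332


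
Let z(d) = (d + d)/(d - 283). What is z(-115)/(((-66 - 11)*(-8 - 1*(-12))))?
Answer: -115/61292 ≈ -0.0018763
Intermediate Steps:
z(d) = 2*d/(-283 + d) (z(d) = (2*d)/(-283 + d) = 2*d/(-283 + d))
z(-115)/(((-66 - 11)*(-8 - 1*(-12)))) = (2*(-115)/(-283 - 115))/(((-66 - 11)*(-8 - 1*(-12)))) = (2*(-115)/(-398))/((-77*(-8 + 12))) = (2*(-115)*(-1/398))/((-77*4)) = (115/199)/(-308) = (115/199)*(-1/308) = -115/61292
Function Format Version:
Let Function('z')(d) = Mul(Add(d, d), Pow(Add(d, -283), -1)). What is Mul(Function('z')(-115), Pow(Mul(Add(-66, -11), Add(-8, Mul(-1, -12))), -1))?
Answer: Rational(-115, 61292) ≈ -0.0018763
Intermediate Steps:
Function('z')(d) = Mul(2, d, Pow(Add(-283, d), -1)) (Function('z')(d) = Mul(Mul(2, d), Pow(Add(-283, d), -1)) = Mul(2, d, Pow(Add(-283, d), -1)))
Mul(Function('z')(-115), Pow(Mul(Add(-66, -11), Add(-8, Mul(-1, -12))), -1)) = Mul(Mul(2, -115, Pow(Add(-283, -115), -1)), Pow(Mul(Add(-66, -11), Add(-8, Mul(-1, -12))), -1)) = Mul(Mul(2, -115, Pow(-398, -1)), Pow(Mul(-77, Add(-8, 12)), -1)) = Mul(Mul(2, -115, Rational(-1, 398)), Pow(Mul(-77, 4), -1)) = Mul(Rational(115, 199), Pow(-308, -1)) = Mul(Rational(115, 199), Rational(-1, 308)) = Rational(-115, 61292)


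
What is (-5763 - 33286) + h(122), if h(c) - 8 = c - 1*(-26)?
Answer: -38893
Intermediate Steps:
h(c) = 34 + c (h(c) = 8 + (c - 1*(-26)) = 8 + (c + 26) = 8 + (26 + c) = 34 + c)
(-5763 - 33286) + h(122) = (-5763 - 33286) + (34 + 122) = -39049 + 156 = -38893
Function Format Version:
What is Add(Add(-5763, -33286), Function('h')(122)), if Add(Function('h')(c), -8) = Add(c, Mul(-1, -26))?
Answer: -38893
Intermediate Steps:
Function('h')(c) = Add(34, c) (Function('h')(c) = Add(8, Add(c, Mul(-1, -26))) = Add(8, Add(c, 26)) = Add(8, Add(26, c)) = Add(34, c))
Add(Add(-5763, -33286), Function('h')(122)) = Add(Add(-5763, -33286), Add(34, 122)) = Add(-39049, 156) = -38893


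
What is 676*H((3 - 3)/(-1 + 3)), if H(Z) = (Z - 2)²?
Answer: 2704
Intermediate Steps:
H(Z) = (-2 + Z)²
676*H((3 - 3)/(-1 + 3)) = 676*(-2 + (3 - 3)/(-1 + 3))² = 676*(-2 + 0/2)² = 676*(-2 + 0*(½))² = 676*(-2 + 0)² = 676*(-2)² = 676*4 = 2704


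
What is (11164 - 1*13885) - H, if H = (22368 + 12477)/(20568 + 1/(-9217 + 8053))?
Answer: -65184431451/23941151 ≈ -2722.7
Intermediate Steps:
H = 40559580/23941151 (H = 34845/(20568 + 1/(-1164)) = 34845/(20568 - 1/1164) = 34845/(23941151/1164) = 34845*(1164/23941151) = 40559580/23941151 ≈ 1.6941)
(11164 - 1*13885) - H = (11164 - 1*13885) - 1*40559580/23941151 = (11164 - 13885) - 40559580/23941151 = -2721 - 40559580/23941151 = -65184431451/23941151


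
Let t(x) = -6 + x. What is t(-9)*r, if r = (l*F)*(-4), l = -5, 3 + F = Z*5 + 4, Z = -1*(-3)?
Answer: -4800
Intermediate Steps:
Z = 3
F = 16 (F = -3 + (3*5 + 4) = -3 + (15 + 4) = -3 + 19 = 16)
r = 320 (r = -5*16*(-4) = -80*(-4) = 320)
t(-9)*r = (-6 - 9)*320 = -15*320 = -4800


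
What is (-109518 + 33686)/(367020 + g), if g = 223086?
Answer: -37916/295053 ≈ -0.12851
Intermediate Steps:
(-109518 + 33686)/(367020 + g) = (-109518 + 33686)/(367020 + 223086) = -75832/590106 = -75832*1/590106 = -37916/295053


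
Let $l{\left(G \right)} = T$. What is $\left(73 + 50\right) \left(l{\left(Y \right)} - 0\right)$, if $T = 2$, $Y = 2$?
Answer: $246$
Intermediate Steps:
$l{\left(G \right)} = 2$
$\left(73 + 50\right) \left(l{\left(Y \right)} - 0\right) = \left(73 + 50\right) \left(2 - 0\right) = 123 \left(2 + 0\right) = 123 \cdot 2 = 246$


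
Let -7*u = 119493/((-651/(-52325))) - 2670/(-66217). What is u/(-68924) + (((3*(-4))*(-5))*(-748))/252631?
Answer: 4936230943976270265/250199449421410916 ≈ 19.729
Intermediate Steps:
u = -19715232802095/14369089 (u = -(119493/((-651/(-52325))) - 2670/(-66217))/7 = -(119493/((-651*(-1/52325))) - 2670*(-1/66217))/7 = -(119493/(93/7475) + 2670/66217)/7 = -(119493*(7475/93) + 2670/66217)/7 = -(297736725/31 + 2670/66217)/7 = -1/7*19715232802095/2052727 = -19715232802095/14369089 ≈ -1.3721e+6)
u/(-68924) + (((3*(-4))*(-5))*(-748))/252631 = -19715232802095/14369089/(-68924) + (((3*(-4))*(-5))*(-748))/252631 = -19715232802095/14369089*(-1/68924) + (-12*(-5)*(-748))*(1/252631) = 19715232802095/990375090236 + (60*(-748))*(1/252631) = 19715232802095/990375090236 - 44880*1/252631 = 19715232802095/990375090236 - 44880/252631 = 4936230943976270265/250199449421410916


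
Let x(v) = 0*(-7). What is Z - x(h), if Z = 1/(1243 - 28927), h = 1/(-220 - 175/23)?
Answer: -1/27684 ≈ -3.6122e-5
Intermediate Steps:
h = -23/5235 (h = 1/(-220 - 175*1/23) = 1/(-220 - 175/23) = 1/(-5235/23) = -23/5235 ≈ -0.0043935)
Z = -1/27684 (Z = 1/(-27684) = -1/27684 ≈ -3.6122e-5)
x(v) = 0
Z - x(h) = -1/27684 - 1*0 = -1/27684 + 0 = -1/27684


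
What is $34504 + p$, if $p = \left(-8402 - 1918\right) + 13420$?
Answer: $37604$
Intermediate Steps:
$p = 3100$ ($p = -10320 + 13420 = 3100$)
$34504 + p = 34504 + 3100 = 37604$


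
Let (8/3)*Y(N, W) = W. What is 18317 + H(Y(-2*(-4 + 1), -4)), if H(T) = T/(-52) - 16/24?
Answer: 5714705/312 ≈ 18316.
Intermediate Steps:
Y(N, W) = 3*W/8
H(T) = -⅔ - T/52 (H(T) = T*(-1/52) - 16*1/24 = -T/52 - ⅔ = -⅔ - T/52)
18317 + H(Y(-2*(-4 + 1), -4)) = 18317 + (-⅔ - 3*(-4)/416) = 18317 + (-⅔ - 1/52*(-3/2)) = 18317 + (-⅔ + 3/104) = 18317 - 199/312 = 5714705/312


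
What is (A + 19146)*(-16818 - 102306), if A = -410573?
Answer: 46628349948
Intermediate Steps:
(A + 19146)*(-16818 - 102306) = (-410573 + 19146)*(-16818 - 102306) = -391427*(-119124) = 46628349948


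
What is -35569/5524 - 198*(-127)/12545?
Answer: -307306601/69298580 ≈ -4.4345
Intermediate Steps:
-35569/5524 - 198*(-127)/12545 = -35569*1/5524 + 25146*(1/12545) = -35569/5524 + 25146/12545 = -307306601/69298580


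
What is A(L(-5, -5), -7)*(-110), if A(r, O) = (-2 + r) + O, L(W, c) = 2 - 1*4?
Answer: 1210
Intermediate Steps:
L(W, c) = -2 (L(W, c) = 2 - 4 = -2)
A(r, O) = -2 + O + r
A(L(-5, -5), -7)*(-110) = (-2 - 7 - 2)*(-110) = -11*(-110) = 1210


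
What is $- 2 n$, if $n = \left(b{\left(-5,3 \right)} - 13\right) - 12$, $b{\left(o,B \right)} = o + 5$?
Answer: $50$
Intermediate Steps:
$b{\left(o,B \right)} = 5 + o$
$n = -25$ ($n = \left(\left(5 - 5\right) - 13\right) - 12 = \left(0 - 13\right) - 12 = -13 - 12 = -25$)
$- 2 n = \left(-2\right) \left(-25\right) = 50$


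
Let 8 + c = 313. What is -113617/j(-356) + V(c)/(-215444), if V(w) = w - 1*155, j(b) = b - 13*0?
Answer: 6119511887/19174516 ≈ 319.15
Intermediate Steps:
c = 305 (c = -8 + 313 = 305)
j(b) = b (j(b) = b + 0 = b)
V(w) = -155 + w (V(w) = w - 155 = -155 + w)
-113617/j(-356) + V(c)/(-215444) = -113617/(-356) + (-155 + 305)/(-215444) = -113617*(-1/356) + 150*(-1/215444) = 113617/356 - 75/107722 = 6119511887/19174516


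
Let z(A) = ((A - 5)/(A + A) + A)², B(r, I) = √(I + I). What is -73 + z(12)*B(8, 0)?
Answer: -73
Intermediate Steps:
B(r, I) = √2*√I (B(r, I) = √(2*I) = √2*√I)
z(A) = (A + (-5 + A)/(2*A))² (z(A) = ((-5 + A)/((2*A)) + A)² = ((-5 + A)*(1/(2*A)) + A)² = ((-5 + A)/(2*A) + A)² = (A + (-5 + A)/(2*A))²)
-73 + z(12)*B(8, 0) = -73 + ((¼)*(-5 + 12 + 2*12²)²/12²)*(√2*√0) = -73 + ((¼)*(1/144)*(-5 + 12 + 2*144)²)*(√2*0) = -73 + ((¼)*(1/144)*(-5 + 12 + 288)²)*0 = -73 + ((¼)*(1/144)*295²)*0 = -73 + ((¼)*(1/144)*87025)*0 = -73 + (87025/576)*0 = -73 + 0 = -73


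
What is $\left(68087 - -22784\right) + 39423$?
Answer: $130294$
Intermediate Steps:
$\left(68087 - -22784\right) + 39423 = \left(68087 + \left(-31049 + 53833\right)\right) + 39423 = \left(68087 + 22784\right) + 39423 = 90871 + 39423 = 130294$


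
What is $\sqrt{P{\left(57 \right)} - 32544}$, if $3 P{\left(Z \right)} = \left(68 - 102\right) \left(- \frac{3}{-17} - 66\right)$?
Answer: $i \sqrt{31798} \approx 178.32 i$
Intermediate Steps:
$P{\left(Z \right)} = 746$ ($P{\left(Z \right)} = \frac{\left(68 - 102\right) \left(- \frac{3}{-17} - 66\right)}{3} = \frac{\left(-34\right) \left(\left(-3\right) \left(- \frac{1}{17}\right) - 66\right)}{3} = \frac{\left(-34\right) \left(\frac{3}{17} - 66\right)}{3} = \frac{\left(-34\right) \left(- \frac{1119}{17}\right)}{3} = \frac{1}{3} \cdot 2238 = 746$)
$\sqrt{P{\left(57 \right)} - 32544} = \sqrt{746 - 32544} = \sqrt{-31798} = i \sqrt{31798}$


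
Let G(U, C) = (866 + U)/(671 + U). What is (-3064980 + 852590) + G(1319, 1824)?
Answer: -880530783/398 ≈ -2.2124e+6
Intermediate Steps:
G(U, C) = (866 + U)/(671 + U)
(-3064980 + 852590) + G(1319, 1824) = (-3064980 + 852590) + (866 + 1319)/(671 + 1319) = -2212390 + 2185/1990 = -2212390 + (1/1990)*2185 = -2212390 + 437/398 = -880530783/398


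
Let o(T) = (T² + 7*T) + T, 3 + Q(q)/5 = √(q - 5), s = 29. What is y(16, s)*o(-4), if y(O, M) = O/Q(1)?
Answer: 768/65 + 512*I/65 ≈ 11.815 + 7.8769*I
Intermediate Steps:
Q(q) = -15 + 5*√(-5 + q) (Q(q) = -15 + 5*√(q - 5) = -15 + 5*√(-5 + q))
y(O, M) = O*(-15 - 10*I)/325 (y(O, M) = O/(-15 + 5*√(-5 + 1)) = O/(-15 + 5*√(-4)) = O/(-15 + 5*(2*I)) = O/(-15 + 10*I) = O*((-15 - 10*I)/325) = O*(-15 - 10*I)/325)
o(T) = T² + 8*T
y(16, s)*o(-4) = (-1/65*16*(3 + 2*I))*(-4*(8 - 4)) = (-48/65 - 32*I/65)*(-4*4) = (-48/65 - 32*I/65)*(-16) = 768/65 + 512*I/65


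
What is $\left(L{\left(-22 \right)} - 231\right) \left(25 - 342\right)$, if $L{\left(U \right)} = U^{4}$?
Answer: $-74185925$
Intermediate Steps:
$\left(L{\left(-22 \right)} - 231\right) \left(25 - 342\right) = \left(\left(-22\right)^{4} - 231\right) \left(25 - 342\right) = \left(234256 - 231\right) \left(-317\right) = 234025 \left(-317\right) = -74185925$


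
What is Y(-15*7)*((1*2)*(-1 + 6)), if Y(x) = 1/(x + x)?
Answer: -1/21 ≈ -0.047619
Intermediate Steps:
Y(x) = 1/(2*x)
Y(-15*7)*((1*2)*(-1 + 6)) = (1/(2*((-15*7))))*((1*2)*(-1 + 6)) = ((½)/(-105))*(2*5) = ((½)*(-1/105))*10 = -1/210*10 = -1/21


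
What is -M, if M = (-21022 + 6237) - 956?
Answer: 15741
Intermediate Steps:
M = -15741 (M = -14785 - 956 = -15741)
-M = -1*(-15741) = 15741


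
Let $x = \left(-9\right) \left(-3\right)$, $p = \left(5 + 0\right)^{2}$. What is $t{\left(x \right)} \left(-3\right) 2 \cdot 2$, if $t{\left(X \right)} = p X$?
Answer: $-8100$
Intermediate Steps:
$p = 25$ ($p = 5^{2} = 25$)
$x = 27$
$t{\left(X \right)} = 25 X$
$t{\left(x \right)} \left(-3\right) 2 \cdot 2 = 25 \cdot 27 \left(-3\right) 2 \cdot 2 = 675 \left(\left(-6\right) 2\right) = 675 \left(-12\right) = -8100$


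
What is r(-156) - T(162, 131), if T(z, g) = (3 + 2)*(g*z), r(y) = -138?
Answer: -106248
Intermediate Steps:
T(z, g) = 5*g*z (T(z, g) = 5*(g*z) = 5*g*z)
r(-156) - T(162, 131) = -138 - 5*131*162 = -138 - 1*106110 = -138 - 106110 = -106248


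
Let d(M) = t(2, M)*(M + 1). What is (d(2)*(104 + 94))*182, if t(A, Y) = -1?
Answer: -108108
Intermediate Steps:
d(M) = -1 - M (d(M) = -(M + 1) = -(1 + M) = -1 - M)
(d(2)*(104 + 94))*182 = ((-1 - 1*2)*(104 + 94))*182 = ((-1 - 2)*198)*182 = -3*198*182 = -594*182 = -108108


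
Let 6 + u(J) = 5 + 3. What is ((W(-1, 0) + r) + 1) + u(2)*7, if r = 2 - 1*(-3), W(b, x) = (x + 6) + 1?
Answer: 27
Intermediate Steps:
W(b, x) = 7 + x (W(b, x) = (6 + x) + 1 = 7 + x)
r = 5 (r = 2 + 3 = 5)
u(J) = 2 (u(J) = -6 + (5 + 3) = -6 + 8 = 2)
((W(-1, 0) + r) + 1) + u(2)*7 = (((7 + 0) + 5) + 1) + 2*7 = ((7 + 5) + 1) + 14 = (12 + 1) + 14 = 13 + 14 = 27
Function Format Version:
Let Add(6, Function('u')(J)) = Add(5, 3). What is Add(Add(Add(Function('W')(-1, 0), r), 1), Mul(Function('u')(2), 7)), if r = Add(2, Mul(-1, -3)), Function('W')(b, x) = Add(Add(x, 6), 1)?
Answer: 27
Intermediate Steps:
Function('W')(b, x) = Add(7, x) (Function('W')(b, x) = Add(Add(6, x), 1) = Add(7, x))
r = 5 (r = Add(2, 3) = 5)
Function('u')(J) = 2 (Function('u')(J) = Add(-6, Add(5, 3)) = Add(-6, 8) = 2)
Add(Add(Add(Function('W')(-1, 0), r), 1), Mul(Function('u')(2), 7)) = Add(Add(Add(Add(7, 0), 5), 1), Mul(2, 7)) = Add(Add(Add(7, 5), 1), 14) = Add(Add(12, 1), 14) = Add(13, 14) = 27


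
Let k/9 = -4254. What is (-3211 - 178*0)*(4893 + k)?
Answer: 107224923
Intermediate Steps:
k = -38286 (k = 9*(-4254) = -38286)
(-3211 - 178*0)*(4893 + k) = (-3211 - 178*0)*(4893 - 38286) = (-3211 + 0)*(-33393) = -3211*(-33393) = 107224923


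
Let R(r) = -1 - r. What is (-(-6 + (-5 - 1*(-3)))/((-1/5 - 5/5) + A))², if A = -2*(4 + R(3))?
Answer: 400/9 ≈ 44.444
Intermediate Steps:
A = 0 (A = -2*(4 + (-1 - 1*3)) = -2*(4 + (-1 - 3)) = -2*(4 - 4) = -2*0 = 0)
(-(-6 + (-5 - 1*(-3)))/((-1/5 - 5/5) + A))² = (-(-6 + (-5 - 1*(-3)))/((-1/5 - 5/5) + 0))² = (-(-6 + (-5 + 3))/((-1*⅕ - 5*⅕) + 0))² = (-(-6 - 2)/((-⅕ - 1) + 0))² = (-(-8)/(-6/5 + 0))² = (-(-8)/(-6/5))² = (-(-8)*(-5)/6)² = (-1*20/3)² = (-20/3)² = 400/9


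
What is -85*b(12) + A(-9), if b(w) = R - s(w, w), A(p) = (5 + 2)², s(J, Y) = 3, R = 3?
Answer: 49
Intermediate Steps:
A(p) = 49 (A(p) = 7² = 49)
b(w) = 0 (b(w) = 3 - 1*3 = 3 - 3 = 0)
-85*b(12) + A(-9) = -85*0 + 49 = 0 + 49 = 49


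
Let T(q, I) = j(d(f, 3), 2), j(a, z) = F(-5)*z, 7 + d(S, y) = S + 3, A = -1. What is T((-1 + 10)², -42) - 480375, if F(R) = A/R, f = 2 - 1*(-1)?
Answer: -2401873/5 ≈ -4.8037e+5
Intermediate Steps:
f = 3 (f = 2 + 1 = 3)
d(S, y) = -4 + S (d(S, y) = -7 + (S + 3) = -7 + (3 + S) = -4 + S)
F(R) = -1/R
j(a, z) = z/5 (j(a, z) = (-1/(-5))*z = (-1*(-⅕))*z = z/5)
T(q, I) = ⅖ (T(q, I) = (⅕)*2 = ⅖)
T((-1 + 10)², -42) - 480375 = ⅖ - 480375 = -2401873/5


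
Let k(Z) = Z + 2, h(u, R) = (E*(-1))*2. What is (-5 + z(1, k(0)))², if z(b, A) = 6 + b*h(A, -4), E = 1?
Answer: 1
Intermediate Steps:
h(u, R) = -2 (h(u, R) = (1*(-1))*2 = -1*2 = -2)
k(Z) = 2 + Z
z(b, A) = 6 - 2*b (z(b, A) = 6 + b*(-2) = 6 - 2*b)
(-5 + z(1, k(0)))² = (-5 + (6 - 2*1))² = (-5 + (6 - 2))² = (-5 + 4)² = (-1)² = 1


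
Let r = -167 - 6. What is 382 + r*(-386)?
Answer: 67160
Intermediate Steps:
r = -173
382 + r*(-386) = 382 - 173*(-386) = 382 + 66778 = 67160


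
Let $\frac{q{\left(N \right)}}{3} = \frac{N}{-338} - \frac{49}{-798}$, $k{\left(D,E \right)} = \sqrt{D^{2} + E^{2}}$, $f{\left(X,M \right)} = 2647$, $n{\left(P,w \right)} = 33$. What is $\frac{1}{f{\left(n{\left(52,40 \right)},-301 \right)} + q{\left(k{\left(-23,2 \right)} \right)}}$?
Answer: $\frac{466561511}{1235074257758} + \frac{4693 \sqrt{533}}{3705222773274} \approx 0.00037779$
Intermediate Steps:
$q{\left(N \right)} = \frac{7}{38} - \frac{3 N}{338}$ ($q{\left(N \right)} = 3 \left(\frac{N}{-338} - \frac{49}{-798}\right) = 3 \left(N \left(- \frac{1}{338}\right) - - \frac{7}{114}\right) = 3 \left(- \frac{N}{338} + \frac{7}{114}\right) = 3 \left(\frac{7}{114} - \frac{N}{338}\right) = \frac{7}{38} - \frac{3 N}{338}$)
$\frac{1}{f{\left(n{\left(52,40 \right)},-301 \right)} + q{\left(k{\left(-23,2 \right)} \right)}} = \frac{1}{2647 + \left(\frac{7}{38} - \frac{3 \sqrt{\left(-23\right)^{2} + 2^{2}}}{338}\right)} = \frac{1}{2647 + \left(\frac{7}{38} - \frac{3 \sqrt{529 + 4}}{338}\right)} = \frac{1}{2647 + \left(\frac{7}{38} - \frac{3 \sqrt{533}}{338}\right)} = \frac{1}{\frac{100593}{38} - \frac{3 \sqrt{533}}{338}}$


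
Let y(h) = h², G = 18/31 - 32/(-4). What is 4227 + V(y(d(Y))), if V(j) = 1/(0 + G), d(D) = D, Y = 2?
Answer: 1124413/266 ≈ 4227.1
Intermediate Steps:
G = 266/31 (G = 18*(1/31) - 32*(-¼) = 18/31 + 8 = 266/31 ≈ 8.5806)
V(j) = 31/266 (V(j) = 1/(0 + 266/31) = 1/(266/31) = 31/266)
4227 + V(y(d(Y))) = 4227 + 31/266 = 1124413/266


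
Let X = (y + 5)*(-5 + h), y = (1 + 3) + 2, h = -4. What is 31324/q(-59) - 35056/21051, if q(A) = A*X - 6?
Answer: 151616588/40944195 ≈ 3.7030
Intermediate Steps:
y = 6 (y = 4 + 2 = 6)
X = -99 (X = (6 + 5)*(-5 - 4) = 11*(-9) = -99)
q(A) = -6 - 99*A (q(A) = A*(-99) - 6 = -99*A - 6 = -6 - 99*A)
31324/q(-59) - 35056/21051 = 31324/(-6 - 99*(-59)) - 35056/21051 = 31324/(-6 + 5841) - 35056*1/21051 = 31324/5835 - 35056/21051 = 151616588/40944195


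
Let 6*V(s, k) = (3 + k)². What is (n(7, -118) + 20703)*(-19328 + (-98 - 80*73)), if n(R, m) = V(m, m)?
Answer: -578772473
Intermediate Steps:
V(s, k) = (3 + k)²/6
n(R, m) = (3 + m)²/6
(n(7, -118) + 20703)*(-19328 + (-98 - 80*73)) = ((3 - 118)²/6 + 20703)*(-19328 + (-98 - 80*73)) = ((⅙)*(-115)² + 20703)*(-19328 + (-98 - 5840)) = ((⅙)*13225 + 20703)*(-19328 - 5938) = (13225/6 + 20703)*(-25266) = (137443/6)*(-25266) = -578772473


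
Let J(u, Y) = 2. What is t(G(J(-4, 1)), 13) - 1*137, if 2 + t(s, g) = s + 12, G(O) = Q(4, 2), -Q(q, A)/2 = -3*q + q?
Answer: -111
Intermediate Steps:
Q(q, A) = 4*q (Q(q, A) = -2*(-3*q + q) = -(-4)*q = 4*q)
G(O) = 16 (G(O) = 4*4 = 16)
t(s, g) = 10 + s (t(s, g) = -2 + (s + 12) = -2 + (12 + s) = 10 + s)
t(G(J(-4, 1)), 13) - 1*137 = (10 + 16) - 1*137 = 26 - 137 = -111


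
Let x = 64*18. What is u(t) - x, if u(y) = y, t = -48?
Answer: -1200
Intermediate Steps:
x = 1152
u(t) - x = -48 - 1*1152 = -48 - 1152 = -1200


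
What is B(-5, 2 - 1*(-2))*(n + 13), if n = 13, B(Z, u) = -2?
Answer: -52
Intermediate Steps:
B(-5, 2 - 1*(-2))*(n + 13) = -2*(13 + 13) = -2*26 = -52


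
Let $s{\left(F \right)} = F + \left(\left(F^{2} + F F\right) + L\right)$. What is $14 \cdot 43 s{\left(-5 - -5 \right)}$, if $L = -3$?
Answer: $-1806$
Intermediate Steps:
$s{\left(F \right)} = -3 + F + 2 F^{2}$ ($s{\left(F \right)} = F - \left(3 - F^{2} - F F\right) = F + \left(\left(F^{2} + F^{2}\right) - 3\right) = F + \left(2 F^{2} - 3\right) = F + \left(-3 + 2 F^{2}\right) = -3 + F + 2 F^{2}$)
$14 \cdot 43 s{\left(-5 - -5 \right)} = 14 \cdot 43 \left(-3 - 0 + 2 \left(-5 - -5\right)^{2}\right) = 602 \left(-3 + \left(-5 + 5\right) + 2 \left(-5 + 5\right)^{2}\right) = 602 \left(-3 + 0 + 2 \cdot 0^{2}\right) = 602 \left(-3 + 0 + 2 \cdot 0\right) = 602 \left(-3 + 0 + 0\right) = 602 \left(-3\right) = -1806$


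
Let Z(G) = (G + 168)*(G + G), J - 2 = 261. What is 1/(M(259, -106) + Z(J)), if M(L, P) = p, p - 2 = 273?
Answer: 1/226981 ≈ 4.4057e-6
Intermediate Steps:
J = 263 (J = 2 + 261 = 263)
p = 275 (p = 2 + 273 = 275)
M(L, P) = 275
Z(G) = 2*G*(168 + G) (Z(G) = (168 + G)*(2*G) = 2*G*(168 + G))
1/(M(259, -106) + Z(J)) = 1/(275 + 2*263*(168 + 263)) = 1/(275 + 2*263*431) = 1/(275 + 226706) = 1/226981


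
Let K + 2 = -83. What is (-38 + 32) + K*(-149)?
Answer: 12659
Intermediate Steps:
K = -85 (K = -2 - 83 = -85)
(-38 + 32) + K*(-149) = (-38 + 32) - 85*(-149) = -6 + 12665 = 12659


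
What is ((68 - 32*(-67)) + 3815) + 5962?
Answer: 11989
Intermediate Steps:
((68 - 32*(-67)) + 3815) + 5962 = ((68 + 2144) + 3815) + 5962 = (2212 + 3815) + 5962 = 6027 + 5962 = 11989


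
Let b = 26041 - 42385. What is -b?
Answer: 16344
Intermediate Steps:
b = -16344
-b = -1*(-16344) = 16344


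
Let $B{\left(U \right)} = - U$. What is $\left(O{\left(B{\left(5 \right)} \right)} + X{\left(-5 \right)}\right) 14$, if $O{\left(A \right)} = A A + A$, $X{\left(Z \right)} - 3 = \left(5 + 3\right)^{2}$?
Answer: $1218$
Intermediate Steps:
$X{\left(Z \right)} = 67$ ($X{\left(Z \right)} = 3 + \left(5 + 3\right)^{2} = 3 + 8^{2} = 3 + 64 = 67$)
$O{\left(A \right)} = A + A^{2}$ ($O{\left(A \right)} = A^{2} + A = A + A^{2}$)
$\left(O{\left(B{\left(5 \right)} \right)} + X{\left(-5 \right)}\right) 14 = \left(\left(-1\right) 5 \left(1 - 5\right) + 67\right) 14 = \left(- 5 \left(1 - 5\right) + 67\right) 14 = \left(\left(-5\right) \left(-4\right) + 67\right) 14 = \left(20 + 67\right) 14 = 87 \cdot 14 = 1218$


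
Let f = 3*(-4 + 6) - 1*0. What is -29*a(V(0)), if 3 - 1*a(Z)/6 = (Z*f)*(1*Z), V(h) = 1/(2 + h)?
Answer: -261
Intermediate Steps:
f = 6 (f = 3*2 + 0 = 6 + 0 = 6)
a(Z) = 18 - 36*Z² (a(Z) = 18 - 6*Z*6*1*Z = 18 - 6*6*Z*Z = 18 - 36*Z²)
-29*a(V(0)) = -29*(18 - 36/(2 + 0)²) = -29*(18 - 36*(1/2)²) = -29*(18 - 36*(½)²) = -29*(18 - 36*¼) = -29*(18 - 9) = -29*9 = -261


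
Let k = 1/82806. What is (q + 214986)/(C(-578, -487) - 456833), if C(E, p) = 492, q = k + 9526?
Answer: -18590940673/37787772846 ≈ -0.49198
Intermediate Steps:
k = 1/82806 ≈ 1.2076e-5
q = 788809957/82806 (q = 1/82806 + 9526 = 788809957/82806 ≈ 9526.0)
(q + 214986)/(C(-578, -487) - 456833) = (788809957/82806 + 214986)/(492 - 456833) = (18590940673/82806)/(-456341) = (18590940673/82806)*(-1/456341) = -18590940673/37787772846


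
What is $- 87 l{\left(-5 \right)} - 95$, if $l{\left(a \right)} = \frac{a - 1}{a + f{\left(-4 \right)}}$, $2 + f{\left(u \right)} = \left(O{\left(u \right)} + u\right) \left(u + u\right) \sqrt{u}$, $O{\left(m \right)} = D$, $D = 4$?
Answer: $- \frac{1187}{7} \approx -169.57$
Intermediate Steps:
$O{\left(m \right)} = 4$
$f{\left(u \right)} = -2 + 2 u^{\frac{3}{2}} \left(4 + u\right)$ ($f{\left(u \right)} = -2 + \left(4 + u\right) \left(u + u\right) \sqrt{u} = -2 + \left(4 + u\right) 2 u \sqrt{u} = -2 + 2 u \left(4 + u\right) \sqrt{u} = -2 + 2 u^{\frac{3}{2}} \left(4 + u\right)$)
$l{\left(a \right)} = \frac{-1 + a}{-2 + a}$ ($l{\left(a \right)} = \frac{a - 1}{a + \left(-2 + 2 \left(-4\right)^{\frac{5}{2}} + 8 \left(-4\right)^{\frac{3}{2}}\right)} = \frac{-1 + a}{a + \left(-2 + 2 \cdot 32 i + 8 \left(- 8 i\right)\right)} = \frac{-1 + a}{a - 2} = \frac{-1 + a}{-2 + a}$)
$- 87 l{\left(-5 \right)} - 95 = - 87 \frac{-1 - 5}{-2 - 5} - 95 = - 87 \frac{1}{-7} \left(-6\right) - 95 = - 87 \left(\left(- \frac{1}{7}\right) \left(-6\right)\right) - 95 = \left(-87\right) \frac{6}{7} - 95 = - \frac{522}{7} - 95 = - \frac{1187}{7}$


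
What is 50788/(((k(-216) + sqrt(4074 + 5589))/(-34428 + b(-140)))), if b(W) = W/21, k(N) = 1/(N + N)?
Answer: -755510911488/1803347711 - 326380713762816*sqrt(9663)/1803347711 ≈ -1.7791e+7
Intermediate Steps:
k(N) = 1/(2*N)
b(W) = W/21 (b(W) = W*(1/21) = W/21)
50788/(((k(-216) + sqrt(4074 + 5589))/(-34428 + b(-140)))) = 50788/((((1/2)/(-216) + sqrt(4074 + 5589))/(-34428 + (1/21)*(-140)))) = 50788/((((1/2)*(-1/216) + sqrt(9663))/(-34428 - 20/3))) = 50788/(((-1/432 + sqrt(9663))/(-103304/3))) = 50788/(((-1/432 + sqrt(9663))*(-3/103304))) = 50788/(1/14875776 - 3*sqrt(9663)/103304)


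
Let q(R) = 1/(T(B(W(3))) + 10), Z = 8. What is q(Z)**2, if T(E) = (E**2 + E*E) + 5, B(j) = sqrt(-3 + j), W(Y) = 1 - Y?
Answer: 1/25 ≈ 0.040000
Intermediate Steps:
T(E) = 5 + 2*E**2 (T(E) = (E**2 + E**2) + 5 = 2*E**2 + 5 = 5 + 2*E**2)
q(R) = 1/5 (q(R) = 1/((5 + 2*(sqrt(-3 + (1 - 1*3)))**2) + 10) = 1/((5 + 2*(sqrt(-3 + (1 - 3)))**2) + 10) = 1/((5 + 2*(sqrt(-3 - 2))**2) + 10) = 1/((5 + 2*(sqrt(-5))**2) + 10) = 1/((5 + 2*(I*sqrt(5))**2) + 10) = 1/((5 + 2*(-5)) + 10) = 1/((5 - 10) + 10) = 1/(-5 + 10) = 1/5)
q(Z)**2 = (1/5)**2 = 1/25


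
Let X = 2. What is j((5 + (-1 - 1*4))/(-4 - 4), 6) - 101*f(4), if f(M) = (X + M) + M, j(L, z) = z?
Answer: -1004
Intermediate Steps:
f(M) = 2 + 2*M (f(M) = (2 + M) + M = 2 + 2*M)
j((5 + (-1 - 1*4))/(-4 - 4), 6) - 101*f(4) = 6 - 101*(2 + 2*4) = 6 - 101*(2 + 8) = 6 - 101*10 = 6 - 1010 = -1004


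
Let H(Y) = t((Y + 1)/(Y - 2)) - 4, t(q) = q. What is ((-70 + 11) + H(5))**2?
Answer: 3721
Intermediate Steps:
H(Y) = -4 + (1 + Y)/(-2 + Y) (H(Y) = (Y + 1)/(Y - 2) - 4 = (1 + Y)/(-2 + Y) - 4 = -4 + (1 + Y)/(-2 + Y))
((-70 + 11) + H(5))**2 = ((-70 + 11) + 3*(3 - 1*5)/(-2 + 5))**2 = (-59 + 3*(3 - 5)/3)**2 = (-59 + 3*(1/3)*(-2))**2 = (-59 - 2)**2 = (-61)**2 = 3721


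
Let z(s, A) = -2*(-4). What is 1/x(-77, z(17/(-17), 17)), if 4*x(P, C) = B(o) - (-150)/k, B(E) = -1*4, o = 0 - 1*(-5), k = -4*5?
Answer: -8/23 ≈ -0.34783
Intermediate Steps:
k = -20
z(s, A) = 8
o = 5 (o = 0 + 5 = 5)
B(E) = -4
x(P, C) = -23/8 (x(P, C) = (-4 - (-150)/(-20))/4 = (-4 - (-150)*(-1)/20)/4 = (-4 - 1*15/2)/4 = (-4 - 15/2)/4 = (¼)*(-23/2) = -23/8)
1/x(-77, z(17/(-17), 17)) = 1/(-23/8) = -8/23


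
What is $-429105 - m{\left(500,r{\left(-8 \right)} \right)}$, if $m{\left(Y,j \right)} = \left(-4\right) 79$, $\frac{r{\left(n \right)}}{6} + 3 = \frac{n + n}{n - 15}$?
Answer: $-428789$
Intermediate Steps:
$r{\left(n \right)} = -18 + \frac{12 n}{-15 + n}$ ($r{\left(n \right)} = -18 + 6 \frac{n + n}{n - 15} = -18 + 6 \frac{2 n}{-15 + n} = -18 + \frac{12 n}{-15 + n}$)
$m{\left(Y,j \right)} = -316$
$-429105 - m{\left(500,r{\left(-8 \right)} \right)} = -429105 - -316 = -429105 + 316 = -428789$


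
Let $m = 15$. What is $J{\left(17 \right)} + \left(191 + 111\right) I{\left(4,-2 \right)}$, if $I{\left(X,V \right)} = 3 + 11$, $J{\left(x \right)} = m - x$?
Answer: $4226$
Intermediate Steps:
$J{\left(x \right)} = 15 - x$
$I{\left(X,V \right)} = 14$
$J{\left(17 \right)} + \left(191 + 111\right) I{\left(4,-2 \right)} = \left(15 - 17\right) + \left(191 + 111\right) 14 = \left(15 - 17\right) + 302 \cdot 14 = -2 + 4228 = 4226$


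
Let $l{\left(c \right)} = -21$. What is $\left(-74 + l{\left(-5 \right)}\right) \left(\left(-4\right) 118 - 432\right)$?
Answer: $85880$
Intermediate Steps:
$\left(-74 + l{\left(-5 \right)}\right) \left(\left(-4\right) 118 - 432\right) = \left(-74 - 21\right) \left(\left(-4\right) 118 - 432\right) = - 95 \left(-472 - 432\right) = \left(-95\right) \left(-904\right) = 85880$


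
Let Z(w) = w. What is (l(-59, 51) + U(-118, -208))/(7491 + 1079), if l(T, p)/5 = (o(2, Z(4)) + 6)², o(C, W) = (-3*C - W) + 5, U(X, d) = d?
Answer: -203/8570 ≈ -0.023687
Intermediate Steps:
o(C, W) = 5 - W - 3*C (o(C, W) = (-W - 3*C) + 5 = 5 - W - 3*C)
l(T, p) = 5 (l(T, p) = 5*((5 - 1*4 - 3*2) + 6)² = 5*((5 - 4 - 6) + 6)² = 5*(-5 + 6)² = 5*1² = 5*1 = 5)
(l(-59, 51) + U(-118, -208))/(7491 + 1079) = (5 - 208)/(7491 + 1079) = -203/8570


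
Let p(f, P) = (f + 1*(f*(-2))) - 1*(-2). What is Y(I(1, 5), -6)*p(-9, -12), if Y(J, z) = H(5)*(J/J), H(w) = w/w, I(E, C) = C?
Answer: 11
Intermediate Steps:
H(w) = 1
p(f, P) = 2 - f (p(f, P) = (f + 1*(-2*f)) + 2 = (f - 2*f) + 2 = -f + 2 = 2 - f)
Y(J, z) = 1 (Y(J, z) = 1*(J/J) = 1*1 = 1)
Y(I(1, 5), -6)*p(-9, -12) = 1*(2 - 1*(-9)) = 1*(2 + 9) = 1*11 = 11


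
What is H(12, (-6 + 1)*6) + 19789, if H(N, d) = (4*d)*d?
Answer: 23389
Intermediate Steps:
H(N, d) = 4*d²
H(12, (-6 + 1)*6) + 19789 = 4*((-6 + 1)*6)² + 19789 = 4*(-5*6)² + 19789 = 4*(-30)² + 19789 = 4*900 + 19789 = 3600 + 19789 = 23389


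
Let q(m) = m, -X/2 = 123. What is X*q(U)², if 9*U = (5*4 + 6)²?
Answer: -37472032/27 ≈ -1.3879e+6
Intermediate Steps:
X = -246 (X = -2*123 = -246)
U = 676/9 (U = (5*4 + 6)²/9 = (20 + 6)²/9 = (⅑)*26² = (⅑)*676 = 676/9 ≈ 75.111)
X*q(U)² = -246*(676/9)² = -246*456976/81 = -37472032/27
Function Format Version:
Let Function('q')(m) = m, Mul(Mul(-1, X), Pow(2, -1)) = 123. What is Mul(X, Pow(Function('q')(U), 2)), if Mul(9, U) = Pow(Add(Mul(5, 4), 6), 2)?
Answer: Rational(-37472032, 27) ≈ -1.3879e+6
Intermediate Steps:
X = -246 (X = Mul(-2, 123) = -246)
U = Rational(676, 9) (U = Mul(Rational(1, 9), Pow(Add(Mul(5, 4), 6), 2)) = Mul(Rational(1, 9), Pow(Add(20, 6), 2)) = Mul(Rational(1, 9), Pow(26, 2)) = Mul(Rational(1, 9), 676) = Rational(676, 9) ≈ 75.111)
Mul(X, Pow(Function('q')(U), 2)) = Mul(-246, Pow(Rational(676, 9), 2)) = Mul(-246, Rational(456976, 81)) = Rational(-37472032, 27)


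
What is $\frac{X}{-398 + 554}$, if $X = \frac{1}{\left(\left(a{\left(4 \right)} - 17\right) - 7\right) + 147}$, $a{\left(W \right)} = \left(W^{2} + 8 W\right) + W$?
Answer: $\frac{1}{27300} \approx 3.663 \cdot 10^{-5}$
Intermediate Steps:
$a{\left(W \right)} = W^{2} + 9 W$
$X = \frac{1}{175}$ ($X = \frac{1}{\left(\left(4 \left(9 + 4\right) - 17\right) - 7\right) + 147} = \frac{1}{\left(\left(4 \cdot 13 - 17\right) - 7\right) + 147} = \frac{1}{\left(\left(52 - 17\right) - 7\right) + 147} = \frac{1}{\left(35 - 7\right) + 147} = \frac{1}{28 + 147} = \frac{1}{175} \approx 0.0057143$)
$\frac{X}{-398 + 554} = \frac{1}{-398 + 554} \cdot \frac{1}{175} = \frac{1}{156} \cdot \frac{1}{175} = \frac{1}{27300}$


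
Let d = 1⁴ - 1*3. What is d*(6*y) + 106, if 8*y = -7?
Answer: 233/2 ≈ 116.50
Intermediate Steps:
y = -7/8 (y = (⅛)*(-7) = -7/8 ≈ -0.87500)
d = -2 (d = 1 - 3 = -2)
d*(6*y) + 106 = -12*(-7)/8 + 106 = -2*(-21/4) + 106 = 21/2 + 106 = 233/2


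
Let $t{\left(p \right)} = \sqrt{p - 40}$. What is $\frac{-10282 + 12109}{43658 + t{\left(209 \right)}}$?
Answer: $\frac{609}{14557} \approx 0.041836$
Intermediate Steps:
$t{\left(p \right)} = \sqrt{-40 + p}$
$\frac{-10282 + 12109}{43658 + t{\left(209 \right)}} = \frac{-10282 + 12109}{43658 + \sqrt{-40 + 209}} = \frac{1827}{43658 + \sqrt{169}} = \frac{1827}{43658 + 13} = \frac{1827}{43671} = 1827 \cdot \frac{1}{43671} = \frac{609}{14557}$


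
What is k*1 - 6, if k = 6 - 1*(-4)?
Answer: 4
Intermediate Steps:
k = 10 (k = 6 + 4 = 10)
k*1 - 6 = 10*1 - 6 = 10 - 6 = 4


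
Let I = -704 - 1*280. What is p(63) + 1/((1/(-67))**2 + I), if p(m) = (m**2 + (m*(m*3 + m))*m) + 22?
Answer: 4435634369836/4417175 ≈ 1.0042e+6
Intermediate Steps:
I = -984 (I = -704 - 280 = -984)
p(m) = 22 + m**2 + 4*m**3 (p(m) = (m**2 + (m*(3*m + m))*m) + 22 = (m**2 + (m*(4*m))*m) + 22 = (m**2 + (4*m**2)*m) + 22 = (m**2 + 4*m**3) + 22 = 22 + m**2 + 4*m**3)
p(63) + 1/((1/(-67))**2 + I) = (22 + 63**2 + 4*63**3) + 1/((1/(-67))**2 - 984) = (22 + 3969 + 4*250047) + 1/((-1/67)**2 - 984) = (22 + 3969 + 1000188) + 1/(1/4489 - 984) = 1004179 + 1/(-4417175/4489) = 1004179 - 4489/4417175 = 4435634369836/4417175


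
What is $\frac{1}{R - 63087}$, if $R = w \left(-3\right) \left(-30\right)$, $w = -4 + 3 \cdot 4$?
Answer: $- \frac{1}{62367} \approx -1.6034 \cdot 10^{-5}$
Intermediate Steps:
$w = 8$ ($w = -4 + 12 = 8$)
$R = 720$ ($R = 8 \left(-3\right) \left(-30\right) = \left(-24\right) \left(-30\right) = 720$)
$\frac{1}{R - 63087} = \frac{1}{720 - 63087} = \frac{1}{-62367} = - \frac{1}{62367}$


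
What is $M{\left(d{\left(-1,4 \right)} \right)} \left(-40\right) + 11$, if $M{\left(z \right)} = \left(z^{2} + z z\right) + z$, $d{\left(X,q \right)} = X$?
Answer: $-29$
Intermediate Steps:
$M{\left(z \right)} = z + 2 z^{2}$ ($M{\left(z \right)} = \left(z^{2} + z^{2}\right) + z = 2 z^{2} + z = z + 2 z^{2}$)
$M{\left(d{\left(-1,4 \right)} \right)} \left(-40\right) + 11 = - (1 + 2 \left(-1\right)) \left(-40\right) + 11 = - (1 - 2) \left(-40\right) + 11 = \left(-1\right) \left(-1\right) \left(-40\right) + 11 = 1 \left(-40\right) + 11 = -40 + 11 = -29$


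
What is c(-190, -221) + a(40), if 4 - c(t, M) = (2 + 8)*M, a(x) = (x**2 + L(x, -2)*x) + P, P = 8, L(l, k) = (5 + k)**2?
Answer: 4182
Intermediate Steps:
a(x) = 8 + x**2 + 9*x (a(x) = (x**2 + (5 - 2)**2*x) + 8 = (x**2 + 3**2*x) + 8 = (x**2 + 9*x) + 8 = 8 + x**2 + 9*x)
c(t, M) = 4 - 10*M (c(t, M) = 4 - (2 + 8)*M = 4 - 10*M)
c(-190, -221) + a(40) = (4 - 10*(-221)) + (8 + 40**2 + 9*40) = (4 + 2210) + (8 + 1600 + 360) = 2214 + 1968 = 4182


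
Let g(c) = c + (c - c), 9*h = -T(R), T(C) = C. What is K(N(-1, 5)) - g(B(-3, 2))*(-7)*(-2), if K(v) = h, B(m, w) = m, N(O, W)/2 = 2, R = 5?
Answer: 373/9 ≈ 41.444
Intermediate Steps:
N(O, W) = 4 (N(O, W) = 2*2 = 4)
h = -5/9 (h = (-1*5)/9 = (⅑)*(-5) = -5/9 ≈ -0.55556)
g(c) = c (g(c) = c + 0 = c)
K(v) = -5/9
K(N(-1, 5)) - g(B(-3, 2))*(-7)*(-2) = -5/9 - (-3*(-7))*(-2) = -5/9 - 21*(-2) = -5/9 - 1*(-42) = -5/9 + 42 = 373/9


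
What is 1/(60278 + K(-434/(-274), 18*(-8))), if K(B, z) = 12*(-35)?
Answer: 1/59858 ≈ 1.6706e-5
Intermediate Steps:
K(B, z) = -420
1/(60278 + K(-434/(-274), 18*(-8))) = 1/(60278 - 420) = 1/59858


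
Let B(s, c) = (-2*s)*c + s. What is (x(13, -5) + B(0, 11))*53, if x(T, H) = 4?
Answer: 212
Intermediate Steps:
B(s, c) = s - 2*c*s (B(s, c) = -2*c*s + s = s - 2*c*s)
(x(13, -5) + B(0, 11))*53 = (4 + 0*(1 - 2*11))*53 = (4 + 0*(1 - 22))*53 = (4 + 0*(-21))*53 = (4 + 0)*53 = 4*53 = 212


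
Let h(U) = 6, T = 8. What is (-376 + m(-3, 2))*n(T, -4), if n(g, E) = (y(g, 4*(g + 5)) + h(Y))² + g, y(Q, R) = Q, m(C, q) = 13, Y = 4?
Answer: -74052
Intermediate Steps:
n(g, E) = g + (6 + g)² (n(g, E) = (g + 6)² + g = (6 + g)² + g = g + (6 + g)²)
(-376 + m(-3, 2))*n(T, -4) = (-376 + 13)*(8 + (6 + 8)²) = -363*(8 + 14²) = -363*(8 + 196) = -363*204 = -74052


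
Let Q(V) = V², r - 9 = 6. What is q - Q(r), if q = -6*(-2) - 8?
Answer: -221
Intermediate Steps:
q = 4 (q = 12 - 8 = 4)
r = 15 (r = 9 + 6 = 15)
q - Q(r) = 4 - 1*15² = 4 - 1*225 = 4 - 225 = -221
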